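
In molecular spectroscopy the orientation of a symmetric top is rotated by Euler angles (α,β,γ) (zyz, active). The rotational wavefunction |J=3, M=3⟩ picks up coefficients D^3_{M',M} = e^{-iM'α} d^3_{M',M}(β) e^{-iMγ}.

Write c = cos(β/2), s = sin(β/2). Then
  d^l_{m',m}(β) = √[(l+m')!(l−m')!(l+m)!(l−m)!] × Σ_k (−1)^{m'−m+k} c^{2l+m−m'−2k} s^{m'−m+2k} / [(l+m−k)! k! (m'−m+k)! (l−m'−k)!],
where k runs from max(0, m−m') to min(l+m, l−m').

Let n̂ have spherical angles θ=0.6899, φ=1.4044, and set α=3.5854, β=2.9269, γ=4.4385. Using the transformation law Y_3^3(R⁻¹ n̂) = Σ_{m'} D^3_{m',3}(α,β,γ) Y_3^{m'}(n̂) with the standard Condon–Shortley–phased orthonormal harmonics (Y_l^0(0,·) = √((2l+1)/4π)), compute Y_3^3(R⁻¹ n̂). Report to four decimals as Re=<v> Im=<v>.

Re=0.0218 Im=-0.0682

Need the full column D^3_{m',3} for m'=−3..3 at α=3.5854, β=2.9269, γ=4.4385.
cos(β/2)=0.107140, sin(β/2)=0.994244
d^3_{-3,3}: single k=6 term ⇒ +0.965957;  D = -0.806771-0.531218i
d^3_{-2,3}: single k=5 term ⇒ +0.254972;  D = +0.252531+0.035197i
d^3_{-1,3}: single k=4 term ⇒ +0.043443;  D = -0.041434+0.013059i
d^3_{0,3}: single k=3 term ⇒ +0.005406;  D = +0.003958-0.003681i
d^3_{1,3}: single k=2 term ⇒ +0.000504;  D = -0.000186+0.000469i
d^3_{2,3}: single k=1 term ⇒ +0.000034;  D = -0.000002-0.000034i
d^3_{3,3}: single k=0 term ⇒ +0.000002;  D = +0.000001+0.000001i
Y_3^{m'}(θ=0.6899,φ=1.4044) and Σ D·Y over m':
  (-0.8068-0.5312i)·(-0.0515+0.0944i)  (+0.2525+0.0352i)·(-0.3018-0.1043i)  (-0.0414+0.0131i)·(+0.0673-0.4005i)  (+0.0040-0.0037i)·(-0.0073+0.0000i)  (-0.0002+0.0005i)·(-0.0673-0.4005i)  (-0.0000-0.0000i)·(-0.3018+0.1043i)  (+0.0000+0.0000i)·(+0.0515+0.0944i)
Y_3^3(R⁻¹ n̂) = +0.021791-0.068248i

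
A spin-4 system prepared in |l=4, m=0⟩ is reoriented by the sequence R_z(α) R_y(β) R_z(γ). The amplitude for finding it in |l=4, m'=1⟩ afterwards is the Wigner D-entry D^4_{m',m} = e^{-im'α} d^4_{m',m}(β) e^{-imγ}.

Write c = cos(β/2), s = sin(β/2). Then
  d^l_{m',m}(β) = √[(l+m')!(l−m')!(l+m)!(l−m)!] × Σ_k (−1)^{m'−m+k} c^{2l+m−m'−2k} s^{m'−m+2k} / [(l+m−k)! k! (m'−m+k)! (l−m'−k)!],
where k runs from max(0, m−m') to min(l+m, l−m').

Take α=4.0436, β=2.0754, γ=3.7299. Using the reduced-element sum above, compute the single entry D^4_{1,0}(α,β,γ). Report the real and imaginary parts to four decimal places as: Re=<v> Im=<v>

First d^4_{1,0}(β=2.0754), then the phase factors e^{-i(1)α} and e^{-i(0)γ}:
Half-angle: c=0.508202, s=0.861238. N=√(120·6·24·24)=643.987578
Admissible k: 0..3 (factorial args all ≥0)
  k=0: (−1)^1·643.9876/(144)·0.5082^7·0.8612^1 = -0.033721
  k=1: (−1)^2·643.9876/(24)·0.5082^5·0.8612^3 = +0.581057
  k=2: (−1)^3·643.9876/(24)·0.5082^3·0.8612^5 = -1.668751
  k=3: (−1)^4·643.9876/(144)·0.5082^1·0.8612^7 = +0.798753
d^4_{1,0}(2.0754) = -0.033721 +0.581057 -1.668751 +0.798753 = -0.322661
Phases: e^{-i·(1)·4.0436}=-0.620036+0.784573i, e^{-i·(0)·3.7299}=+1.000000+0.000000i ⇒ D=+0.200061-0.253151i

Re=0.2001 Im=-0.2532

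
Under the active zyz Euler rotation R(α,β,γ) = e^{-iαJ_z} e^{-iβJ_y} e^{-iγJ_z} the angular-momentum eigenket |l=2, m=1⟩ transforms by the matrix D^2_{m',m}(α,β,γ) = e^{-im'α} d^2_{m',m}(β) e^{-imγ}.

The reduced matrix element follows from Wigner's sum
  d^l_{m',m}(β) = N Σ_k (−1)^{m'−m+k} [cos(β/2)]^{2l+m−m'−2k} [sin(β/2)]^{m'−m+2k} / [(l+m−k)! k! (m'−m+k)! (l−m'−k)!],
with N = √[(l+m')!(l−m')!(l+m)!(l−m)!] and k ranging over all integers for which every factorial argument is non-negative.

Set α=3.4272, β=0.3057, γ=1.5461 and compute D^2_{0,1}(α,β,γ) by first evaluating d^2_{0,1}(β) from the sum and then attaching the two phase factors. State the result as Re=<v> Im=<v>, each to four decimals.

Re=0.0087 Im=-0.3514

First d^2_{0,1}(β=0.3057), then the phase factors e^{-i(0)α} and e^{-i(1)γ}:
Half-angle: c=0.988341, s=0.152256. N=√(2·2·6·1)=4.898979
k: max(0,(1)−(0))=1 … min(2+(1),2−(0))=2
  k=1: (−1)^0·4.8990/(2)·0.9883^3·0.1523^1 = +0.360055
  k=2: (−1)^1·4.8990/(2)·0.9883^1·0.1523^3 = -0.008545
d^2_{0,1}(0.3057) = +0.360055 -0.008545 = +0.351511
D = (+1.000000+0.000000i)·(+0.351511)·(+0.024694-0.999695i) = +0.008680-0.351403i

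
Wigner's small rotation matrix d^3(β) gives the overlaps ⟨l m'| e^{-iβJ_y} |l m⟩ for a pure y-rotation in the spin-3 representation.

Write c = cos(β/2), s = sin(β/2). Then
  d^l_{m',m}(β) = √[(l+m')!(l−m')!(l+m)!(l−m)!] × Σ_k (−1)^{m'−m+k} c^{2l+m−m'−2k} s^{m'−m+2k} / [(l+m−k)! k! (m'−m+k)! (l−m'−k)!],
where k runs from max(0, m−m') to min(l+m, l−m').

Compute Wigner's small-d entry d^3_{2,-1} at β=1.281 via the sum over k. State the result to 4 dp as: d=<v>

d^3_{2,-1}(β=1.281) via Wigner's sum:
With c≡cos(β/2)=0.801797 and s≡sin(β/2)=0.597596, N=[120·1·2·24]^{1/2}=75.894664
k∈{0,1} keeps every argument non-negative
  k=0: (−1)^3·75.8947/(12)·0.8018^3·0.5976^3 = -0.695741
  k=1: (−1)^4·75.8947/(24)·0.8018^1·0.5976^5 = +0.193243
d^3_{2,-1}(1.281) = -0.695741 +0.193243 = -0.502497

d=-0.5025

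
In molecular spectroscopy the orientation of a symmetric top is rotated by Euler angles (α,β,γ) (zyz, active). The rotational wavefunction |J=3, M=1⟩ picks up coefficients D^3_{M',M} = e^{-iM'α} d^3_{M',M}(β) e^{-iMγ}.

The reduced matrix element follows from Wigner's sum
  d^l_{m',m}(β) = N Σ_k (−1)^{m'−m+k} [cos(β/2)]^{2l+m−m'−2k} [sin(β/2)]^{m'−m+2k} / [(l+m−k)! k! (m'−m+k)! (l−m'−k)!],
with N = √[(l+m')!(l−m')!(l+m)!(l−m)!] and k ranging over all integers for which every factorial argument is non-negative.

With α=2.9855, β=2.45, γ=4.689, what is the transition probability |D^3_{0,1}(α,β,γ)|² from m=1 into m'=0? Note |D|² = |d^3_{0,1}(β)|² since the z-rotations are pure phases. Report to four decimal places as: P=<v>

Split into d^3_{0,1}(β=2.45) × two z-phases.
c=cos(2.45/2)=0.338946, s=sin(2.45/2)=0.940806; N=√[6·6·24·2]=41.569219
The bounds max(0,m−m')=1 and min(l+m,l−m')=3 give 3 terms
  k=1: (−1)^0·41.5692/(12)·0.3389^5·0.9408^1 = +0.014580
  k=2: (−1)^1·41.5692/(4)·0.3389^3·0.9408^3 = -0.336979
  k=3: (−1)^2·41.5692/(12)·0.3389^1·0.9408^5 = +0.865408
d^3_{0,1}(2.45) = +0.014580 -0.336979 +0.865408 = +0.543009
|D^3_{0,1}|² = |d^3_{0,1}(β)|² = (+0.543009)² = 0.294858 (the z-rotation phases have unit modulus)

P=0.2949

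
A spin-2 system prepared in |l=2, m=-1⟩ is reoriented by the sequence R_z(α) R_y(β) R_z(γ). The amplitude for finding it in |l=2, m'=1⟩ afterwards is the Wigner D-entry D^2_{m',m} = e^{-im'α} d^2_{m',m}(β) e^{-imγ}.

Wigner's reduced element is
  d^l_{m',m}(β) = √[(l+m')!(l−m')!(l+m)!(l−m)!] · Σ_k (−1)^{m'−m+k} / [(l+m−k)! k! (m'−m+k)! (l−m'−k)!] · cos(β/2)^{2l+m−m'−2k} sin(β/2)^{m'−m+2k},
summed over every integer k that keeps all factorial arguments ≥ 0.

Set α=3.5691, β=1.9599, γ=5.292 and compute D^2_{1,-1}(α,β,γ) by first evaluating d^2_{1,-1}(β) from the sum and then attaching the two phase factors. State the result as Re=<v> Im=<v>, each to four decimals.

Re=-0.0252 Im=0.1645

First d^2_{1,-1}(β=1.9599), then the phase factors e^{-i(1)α} and e^{-i(-1)γ}:
With c≡cos(β/2)=0.557064 and s≡sin(β/2)=0.830470, N=[6·1·1·6]^{1/2}=6.000000
k∈{0,1} keeps every argument non-negative
  k=0: (−1)^2·6.0000/(2)·0.5571^2·0.8305^2 = +0.642065
  k=1: (−1)^3·6.0000/(6)·0.5571^0·0.8305^4 = -0.475658
d^2_{1,-1}(1.9599) = +0.642065 -0.475658 = +0.166407
Phases: e^{-i·(1)·3.5691}=-0.910002+0.414604i, e^{-i·(-1)·5.292}=+0.547699-0.836676i ⇒ D=-0.025214+0.164486i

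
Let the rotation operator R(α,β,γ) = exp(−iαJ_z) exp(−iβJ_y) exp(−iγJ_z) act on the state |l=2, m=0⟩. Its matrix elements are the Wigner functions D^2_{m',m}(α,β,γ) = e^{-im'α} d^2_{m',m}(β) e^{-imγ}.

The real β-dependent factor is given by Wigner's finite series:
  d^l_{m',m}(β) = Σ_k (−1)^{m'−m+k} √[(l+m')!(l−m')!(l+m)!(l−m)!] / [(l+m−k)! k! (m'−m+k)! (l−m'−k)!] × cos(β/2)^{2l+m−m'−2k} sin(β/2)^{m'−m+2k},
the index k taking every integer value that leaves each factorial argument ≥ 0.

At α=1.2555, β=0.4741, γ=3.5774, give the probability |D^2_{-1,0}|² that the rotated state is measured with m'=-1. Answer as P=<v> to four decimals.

P=0.2475

Split into d^2_{-1,0}(β=0.4741) × two z-phases.
c=cos(0.4741/2)=0.972035, s=sin(0.4741/2)=0.234836; N=√[1·6·2·2]=4.898979
k: max(0,(0)−(-1))=1 … min(2+(0),2−(-1))=2
  k=1: (−1)^0·4.8990/(2)·0.9720^3·0.2348^1 = +0.528307
  k=2: (−1)^1·4.8990/(2)·0.9720^1·0.2348^3 = -0.030836
d^2_{-1,0}(0.4741) = +0.528307 -0.030836 = +0.497471
|D^2_{-1,0}|² = |d^2_{-1,0}(β)|² = (+0.497471)² = 0.247478 (the z-rotation phases have unit modulus)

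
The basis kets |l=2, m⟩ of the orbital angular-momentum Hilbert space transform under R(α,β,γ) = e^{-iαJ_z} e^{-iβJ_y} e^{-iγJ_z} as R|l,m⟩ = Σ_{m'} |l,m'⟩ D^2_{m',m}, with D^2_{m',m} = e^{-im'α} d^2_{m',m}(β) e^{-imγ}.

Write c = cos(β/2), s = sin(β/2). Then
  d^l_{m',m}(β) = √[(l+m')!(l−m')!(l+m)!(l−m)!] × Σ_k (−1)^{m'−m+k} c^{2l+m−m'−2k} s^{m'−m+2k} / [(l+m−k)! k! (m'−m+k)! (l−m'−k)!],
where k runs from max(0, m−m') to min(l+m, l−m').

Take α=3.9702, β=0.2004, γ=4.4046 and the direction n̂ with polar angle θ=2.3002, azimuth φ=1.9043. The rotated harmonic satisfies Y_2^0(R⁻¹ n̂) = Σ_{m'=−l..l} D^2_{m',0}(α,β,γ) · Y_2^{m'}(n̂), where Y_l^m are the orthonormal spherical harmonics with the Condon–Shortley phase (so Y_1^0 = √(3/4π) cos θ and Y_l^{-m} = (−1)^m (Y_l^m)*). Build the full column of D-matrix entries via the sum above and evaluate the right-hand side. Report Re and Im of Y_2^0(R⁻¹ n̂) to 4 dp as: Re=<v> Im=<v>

Need the full column D^2_{m',0} for m'=−2..2 at α=3.9702, β=0.2004, γ=4.4046.
cos(β/2)=0.994984, sin(β/2)=0.100032
d^2_{-2,0}: single k=2 term ⇒ +0.024266;  D = -0.002094+0.024175i
d^2_{-1,0}: k∈[1..2] ⇒ +0.241360 -0.002440 = +0.238920;  D = -0.161487-0.176082i
d^2_{0,0}: k∈[0..2] ⇒ +0.980087 -0.039625 +0.000100 = +0.940562;  D = +0.940562+0.000000i
d^2_{1,0}: k∈[0..1] ⇒ -0.241360 +0.002440 = -0.238920;  D = +0.161487-0.176082i
d^2_{2,0}: single k=0 term ⇒ +0.024266;  D = -0.002094-0.024175i
Y_2^{m'}(θ=2.3002,φ=1.9043) and Σ D·Y over m':
  (-0.0021+0.0242i)·(-0.1687+0.1328i)  (-0.1615-0.1761i)·(+0.1257+0.3627i)  (+0.9406+0.0000i)·(+0.1048+0.0000i)  (+0.1615-0.1761i)·(-0.1257+0.3627i)  (-0.0021-0.0242i)·(-0.1687-0.1328i)
Y_2^0(R⁻¹ n̂) = +0.180027+0.000000i

Re=0.1800 Im=0.0000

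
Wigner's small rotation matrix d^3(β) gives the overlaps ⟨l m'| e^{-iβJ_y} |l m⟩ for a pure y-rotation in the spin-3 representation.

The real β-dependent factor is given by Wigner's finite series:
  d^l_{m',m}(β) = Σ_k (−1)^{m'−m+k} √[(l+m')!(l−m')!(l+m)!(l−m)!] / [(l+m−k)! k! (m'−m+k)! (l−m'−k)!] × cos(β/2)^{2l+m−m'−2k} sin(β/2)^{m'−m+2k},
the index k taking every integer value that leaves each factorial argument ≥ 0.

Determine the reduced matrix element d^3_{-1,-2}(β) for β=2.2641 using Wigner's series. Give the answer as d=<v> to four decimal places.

d^3_{-1,-2}(β=2.2641) via Wigner's sum:
c=cos(2.2641/2)=0.424805, s=sin(2.2641/2)=0.905285; N=√[2·24·1·120]=75.894664
k∈{0,1} keeps every argument non-negative
  k=0: (−1)^1·75.8947/(24)·0.4248^5·0.9053^1 = -0.039603
  k=1: (−1)^2·75.8947/(12)·0.4248^3·0.9053^3 = +0.359712
d^3_{-1,-2}(2.2641) = -0.039603 +0.359712 = +0.320108

d=0.3201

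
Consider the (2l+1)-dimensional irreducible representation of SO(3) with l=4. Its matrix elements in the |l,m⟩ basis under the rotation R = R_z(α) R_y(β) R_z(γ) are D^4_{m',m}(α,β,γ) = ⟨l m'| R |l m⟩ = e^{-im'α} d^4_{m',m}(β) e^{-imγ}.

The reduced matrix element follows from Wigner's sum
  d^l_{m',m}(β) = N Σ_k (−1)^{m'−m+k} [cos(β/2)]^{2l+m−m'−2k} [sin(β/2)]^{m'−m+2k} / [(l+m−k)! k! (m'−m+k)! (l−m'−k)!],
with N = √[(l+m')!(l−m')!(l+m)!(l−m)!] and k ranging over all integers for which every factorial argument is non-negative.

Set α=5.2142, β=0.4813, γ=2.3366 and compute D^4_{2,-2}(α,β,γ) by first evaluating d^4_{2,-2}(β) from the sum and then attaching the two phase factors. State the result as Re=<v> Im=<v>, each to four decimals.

Re=0.0354 Im=0.0207

D^4_{2,-2}(5.2142,0.4813,2.3366) = e^{-i·2·5.2142}·d^4_{2,-2}(0.4813)·e^{-i·-2·2.3366}. Compute d first:
Half-angle: c=0.971183, s=0.238334. N=√(720·2·2·720)=1440.000000
The bounds max(0,m−m')=0 and min(l+m,l−m')=2 give 3 terms
  k=0: (−1)^4·1440.0000/(96)·0.9712^4·0.2383^4 = +0.043057
  k=1: (−1)^5·1440.0000/(120)·0.9712^2·0.2383^6 = -0.002074
  k=2: (−1)^6·1440.0000/(1440)·0.9712^0·0.2383^8 = +0.000010
d^4_{2,-2}(0.4813) = +0.043057 -0.002074 +0.000010 = +0.040993
D = (-0.537251+0.843422i)·(+0.040993)·(-0.039179-0.999232i) = +0.035410+0.020652i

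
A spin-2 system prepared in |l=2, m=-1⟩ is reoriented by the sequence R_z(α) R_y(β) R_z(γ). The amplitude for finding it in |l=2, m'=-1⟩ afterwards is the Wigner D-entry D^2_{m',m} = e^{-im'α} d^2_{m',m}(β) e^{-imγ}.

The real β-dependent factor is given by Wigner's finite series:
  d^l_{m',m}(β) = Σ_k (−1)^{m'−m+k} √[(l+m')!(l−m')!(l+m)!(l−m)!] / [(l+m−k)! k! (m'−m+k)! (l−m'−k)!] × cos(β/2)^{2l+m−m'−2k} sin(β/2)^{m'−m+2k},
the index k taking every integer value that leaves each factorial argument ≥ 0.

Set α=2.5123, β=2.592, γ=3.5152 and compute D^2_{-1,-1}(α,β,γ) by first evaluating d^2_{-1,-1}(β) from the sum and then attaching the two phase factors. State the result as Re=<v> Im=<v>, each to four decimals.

Split into d^2_{-1,-1}(β=2.592) × two z-phases.
c=cos(2.592/2)=0.271351, s=sin(2.592/2)=0.962480; N=√[1·6·1·6]=6.000000
k: max(0,(-1)−(-1))=0 … min(2+(-1),2−(-1))=1
  k=0: (−1)^0·6.0000/(6)·0.2714^4·0.9625^0 = +0.005422
  k=1: (−1)^1·6.0000/(2)·0.2714^2·0.9625^2 = -0.204629
d^2_{-1,-1}(2.592) = +0.005422 -0.204629 = -0.199208
Attach z-rotation phases: D = e^{-i(-1)(2.5123)}·(-0.199208)·e^{-i(-1)(3.5152)} = -0.192731+0.050381i

Re=-0.1927 Im=0.0504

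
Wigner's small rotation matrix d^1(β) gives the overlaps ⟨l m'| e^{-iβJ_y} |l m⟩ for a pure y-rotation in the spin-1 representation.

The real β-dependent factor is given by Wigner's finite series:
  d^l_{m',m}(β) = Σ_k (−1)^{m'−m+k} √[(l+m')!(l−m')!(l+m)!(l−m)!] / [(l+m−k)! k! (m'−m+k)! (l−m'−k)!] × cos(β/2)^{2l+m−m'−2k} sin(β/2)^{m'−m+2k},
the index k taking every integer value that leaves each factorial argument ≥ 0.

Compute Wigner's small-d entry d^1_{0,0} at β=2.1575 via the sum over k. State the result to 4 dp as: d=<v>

d=-0.5536

d^1_{0,0}(β=2.1575) via Wigner's sum:
c=cos(2.1575/2)=0.472430, s=sin(2.1575/2)=0.881368; N=√[1·1·1·1]=1.000000
The bounds max(0,m−m')=0 and min(l+m,l−m')=1 give 2 terms
  k=0: (−1)^0·1.0000/(1)·0.4724^2·0.8814^0 = +0.223191
  k=1: (−1)^1·1.0000/(1)·0.4724^0·0.8814^2 = -0.776809
d^1_{0,0}(2.1575) = +0.223191 -0.776809 = -0.553619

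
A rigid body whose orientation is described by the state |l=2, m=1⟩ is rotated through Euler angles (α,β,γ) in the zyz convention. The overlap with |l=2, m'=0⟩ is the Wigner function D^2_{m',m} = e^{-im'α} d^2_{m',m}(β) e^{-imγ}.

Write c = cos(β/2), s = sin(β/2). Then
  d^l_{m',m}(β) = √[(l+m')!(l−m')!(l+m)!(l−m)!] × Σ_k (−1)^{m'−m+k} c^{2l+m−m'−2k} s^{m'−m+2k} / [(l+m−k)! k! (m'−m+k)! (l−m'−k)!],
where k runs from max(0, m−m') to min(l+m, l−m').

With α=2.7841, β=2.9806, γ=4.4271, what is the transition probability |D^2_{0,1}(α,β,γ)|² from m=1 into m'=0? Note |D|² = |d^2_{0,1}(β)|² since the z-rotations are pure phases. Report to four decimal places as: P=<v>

Split into d^2_{0,1}(β=2.9806) × two z-phases.
c=cos(2.9806/2)=0.080409, s=sin(2.9806/2)=0.996762; N=√[2·2·6·1]=4.898979
Admissible k: 1..2 (factorial args all ≥0)
  k=1: (−1)^0·4.8990/(2)·0.0804^3·0.9968^1 = +0.001269
  k=2: (−1)^1·4.8990/(2)·0.0804^1·0.9968^3 = -0.195055
d^2_{0,1}(2.9806) = +0.001269 -0.195055 = -0.193786
|D^2_{0,1}|² = |d^2_{0,1}(β)|² = (-0.193786)² = 0.037553 (the z-rotation phases have unit modulus)

P=0.0376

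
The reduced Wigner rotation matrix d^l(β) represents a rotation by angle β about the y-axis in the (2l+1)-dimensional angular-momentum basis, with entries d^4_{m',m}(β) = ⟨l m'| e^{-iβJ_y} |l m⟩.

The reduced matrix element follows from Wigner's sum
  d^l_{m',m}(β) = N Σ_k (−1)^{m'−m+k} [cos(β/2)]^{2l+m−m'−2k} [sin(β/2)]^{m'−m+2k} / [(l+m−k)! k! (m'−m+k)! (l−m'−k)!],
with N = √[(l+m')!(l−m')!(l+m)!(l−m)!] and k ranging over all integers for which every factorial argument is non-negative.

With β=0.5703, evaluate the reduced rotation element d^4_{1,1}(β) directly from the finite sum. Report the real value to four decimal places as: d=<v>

d^4_{1,1}(β=0.5703) via Wigner's sum:
Half-angle: c=0.959619, s=0.281301. N=√(120·6·120·6)=720.000000
Admissible k: 0..3 (factorial args all ≥0)
  k=0: (−1)^0·720.0000/(720)·0.9596^8·0.2813^0 = +0.719105
  k=1: (−1)^1·720.0000/(48)·0.9596^6·0.2813^2 = -0.926892
  k=2: (−1)^2·720.0000/(24)·0.9596^4·0.2813^4 = +0.159296
  k=3: (−1)^3·720.0000/(72)·0.9596^2·0.2813^6 = -0.004563
d^4_{1,1}(0.5703) = +0.719105 -0.926892 +0.159296 -0.004563 = -0.053054

d=-0.0531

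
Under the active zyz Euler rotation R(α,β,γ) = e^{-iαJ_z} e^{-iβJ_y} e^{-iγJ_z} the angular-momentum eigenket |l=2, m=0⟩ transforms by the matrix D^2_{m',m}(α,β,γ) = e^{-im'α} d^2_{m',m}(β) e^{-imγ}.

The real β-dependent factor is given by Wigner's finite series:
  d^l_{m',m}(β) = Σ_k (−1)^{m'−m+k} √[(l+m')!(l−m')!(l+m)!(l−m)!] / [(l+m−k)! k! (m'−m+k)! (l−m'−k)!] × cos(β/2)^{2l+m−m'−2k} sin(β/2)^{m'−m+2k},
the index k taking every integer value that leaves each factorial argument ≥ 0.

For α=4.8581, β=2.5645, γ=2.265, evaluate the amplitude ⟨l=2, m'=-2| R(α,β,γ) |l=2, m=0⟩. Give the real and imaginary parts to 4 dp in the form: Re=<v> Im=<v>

Re=-0.1746 Im=-0.0524

Split into d^2_{-2,0}(β=2.5645) × two z-phases.
Half-angle: c=0.284559, s=0.958659. N=√(1·24·2·2)=9.797959
Admissible k: 2..2 (factorial args all ≥0)
  k=2: (−1)^0·9.7980/(4)·0.2846^2·0.9587^2 = +0.182284
d^2_{-2,0}(2.5645) = +0.182284
Phases: e^{-i·(-2)·4.8581}=-0.957836-0.287315i, e^{-i·(0)·2.265}=+1.000000+0.000000i ⇒ D=-0.174598-0.052373i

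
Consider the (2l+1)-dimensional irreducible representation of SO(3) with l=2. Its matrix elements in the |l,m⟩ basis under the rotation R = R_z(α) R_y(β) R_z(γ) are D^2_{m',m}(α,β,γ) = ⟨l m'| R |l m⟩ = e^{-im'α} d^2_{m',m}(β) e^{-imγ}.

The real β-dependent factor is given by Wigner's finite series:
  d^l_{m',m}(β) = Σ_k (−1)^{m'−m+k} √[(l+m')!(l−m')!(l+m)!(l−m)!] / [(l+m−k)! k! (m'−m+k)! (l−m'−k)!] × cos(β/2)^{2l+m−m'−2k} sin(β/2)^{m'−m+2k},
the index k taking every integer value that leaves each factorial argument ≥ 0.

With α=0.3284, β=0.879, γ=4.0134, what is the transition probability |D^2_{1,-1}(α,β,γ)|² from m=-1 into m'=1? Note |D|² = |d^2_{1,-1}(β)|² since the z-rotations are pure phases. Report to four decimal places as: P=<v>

P=0.1698

First d^2_{1,-1}(β=0.879), then the phase factors e^{-i(1)α} and e^{-i(-1)γ}:
c=cos(0.879/2)=0.904965, s=sin(0.879/2)=0.425487; N=√[6·1·1·6]=6.000000
k: max(0,(-1)−(1))=0 … min(2+(-1),2−(1))=1
  k=0: (−1)^2·6.0000/(2)·0.9050^2·0.4255^2 = +0.444792
  k=1: (−1)^3·6.0000/(6)·0.9050^0·0.4255^4 = -0.032775
d^2_{1,-1}(0.879) = +0.444792 -0.032775 = +0.412017
|D^2_{1,-1}|² = |d^2_{1,-1}(β)|² = (+0.412017)² = 0.169758 (the z-rotation phases have unit modulus)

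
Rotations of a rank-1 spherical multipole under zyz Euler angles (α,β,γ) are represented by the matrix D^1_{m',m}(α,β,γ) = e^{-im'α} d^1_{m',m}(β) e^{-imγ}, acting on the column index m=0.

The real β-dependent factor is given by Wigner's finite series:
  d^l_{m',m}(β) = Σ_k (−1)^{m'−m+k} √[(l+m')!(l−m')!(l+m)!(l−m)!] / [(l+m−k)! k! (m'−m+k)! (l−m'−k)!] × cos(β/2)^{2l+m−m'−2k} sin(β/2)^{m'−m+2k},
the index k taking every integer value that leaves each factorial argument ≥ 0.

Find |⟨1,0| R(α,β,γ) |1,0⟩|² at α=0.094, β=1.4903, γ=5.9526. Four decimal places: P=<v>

P=0.0065

D^1_{0,0}(0.094,1.4903,5.9526) = e^{-i·0·0.094}·d^1_{0,0}(1.4903)·e^{-i·0·5.9526}. Compute d first:
Half-angle: c=0.734986, s=0.678082. N=√(1·1·1·1)=1.000000
The bounds max(0,m−m')=0 and min(l+m,l−m')=1 give 2 terms
  k=0: (−1)^0·1.0000/(1)·0.7350^2·0.6781^0 = +0.540205
  k=1: (−1)^1·1.0000/(1)·0.7350^0·0.6781^2 = -0.459795
d^1_{0,0}(1.4903) = +0.540205 -0.459795 = +0.080409
|D^1_{0,0}|² = |d^1_{0,0}(β)|² = (+0.080409)² = 0.006466 (the z-rotation phases have unit modulus)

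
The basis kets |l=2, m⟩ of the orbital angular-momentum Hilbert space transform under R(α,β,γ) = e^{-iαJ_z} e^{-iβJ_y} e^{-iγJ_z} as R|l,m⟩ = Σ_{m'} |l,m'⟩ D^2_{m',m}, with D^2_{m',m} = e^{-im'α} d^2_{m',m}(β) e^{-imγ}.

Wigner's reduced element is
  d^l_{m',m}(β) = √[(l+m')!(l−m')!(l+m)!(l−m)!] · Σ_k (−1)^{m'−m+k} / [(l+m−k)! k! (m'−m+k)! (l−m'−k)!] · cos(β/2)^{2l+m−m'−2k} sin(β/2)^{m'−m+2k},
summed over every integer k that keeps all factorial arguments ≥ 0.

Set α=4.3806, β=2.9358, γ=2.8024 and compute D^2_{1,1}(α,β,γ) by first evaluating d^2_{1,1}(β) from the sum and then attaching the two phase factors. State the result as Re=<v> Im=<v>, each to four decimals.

Re=-0.0194 Im=0.0244

Split into d^2_{1,1}(β=2.9358) × two z-phases.
With c≡cos(β/2)=0.102715 and s≡sin(β/2)=0.994711, N=[6·1·6·1]^{1/2}=6.000000
The bounds max(0,m−m')=0 and min(l+m,l−m')=1 give 2 terms
  k=0: (−1)^0·6.0000/(6)·0.1027^4·0.9947^0 = +0.000111
  k=1: (−1)^1·6.0000/(2)·0.1027^2·0.9947^2 = -0.031317
d^2_{1,1}(2.9358) = +0.000111 -0.031317 = -0.031206
Attach z-rotation phases: D = e^{-i(1)(4.3806)}·(-0.031206)·e^{-i(1)(2.8024)} = -0.019402+0.024441i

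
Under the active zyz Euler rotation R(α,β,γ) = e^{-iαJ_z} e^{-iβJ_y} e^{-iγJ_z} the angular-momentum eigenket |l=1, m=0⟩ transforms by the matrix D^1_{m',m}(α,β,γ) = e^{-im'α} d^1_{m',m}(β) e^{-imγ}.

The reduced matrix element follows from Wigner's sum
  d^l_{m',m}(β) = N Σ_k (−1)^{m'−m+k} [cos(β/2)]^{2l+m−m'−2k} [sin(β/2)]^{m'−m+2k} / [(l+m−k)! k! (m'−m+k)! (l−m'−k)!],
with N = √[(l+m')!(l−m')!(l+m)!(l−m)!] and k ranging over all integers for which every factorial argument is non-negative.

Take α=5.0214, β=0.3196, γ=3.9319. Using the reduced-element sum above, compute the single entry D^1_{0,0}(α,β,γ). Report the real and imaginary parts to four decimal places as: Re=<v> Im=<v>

Re=0.9494 Im=0.0000

Split into d^1_{0,0}(β=0.3196) × two z-phases.
With c≡cos(β/2)=0.987259 and s≡sin(β/2)=0.159121, N=[1·1·1·1]^{1/2}=1.000000
k: max(0,(0)−(0))=0 … min(1+(0),1−(0))=1
  k=0: (−1)^0·1.0000/(1)·0.9873^2·0.1591^0 = +0.974681
  k=1: (−1)^1·1.0000/(1)·0.9873^0·0.1591^2 = -0.025319
d^1_{0,0}(0.3196) = +0.974681 -0.025319 = +0.949361
Phases: e^{-i·(0)·5.0214}=+1.000000+0.000000i, e^{-i·(0)·3.9319}=+1.000000+0.000000i ⇒ D=+0.949361+0.000000i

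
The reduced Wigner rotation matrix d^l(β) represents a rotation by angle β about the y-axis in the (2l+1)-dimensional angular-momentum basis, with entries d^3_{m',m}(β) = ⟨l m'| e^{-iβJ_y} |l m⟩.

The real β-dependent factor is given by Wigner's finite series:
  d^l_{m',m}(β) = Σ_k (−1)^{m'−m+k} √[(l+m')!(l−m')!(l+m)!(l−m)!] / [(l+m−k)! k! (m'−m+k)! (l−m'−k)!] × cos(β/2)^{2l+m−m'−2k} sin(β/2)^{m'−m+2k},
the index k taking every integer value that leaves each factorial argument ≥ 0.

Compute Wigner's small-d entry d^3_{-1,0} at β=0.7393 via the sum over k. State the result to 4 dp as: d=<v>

d=0.5048

d^3_{-1,0}(β=0.7393) via Wigner's sum:
Half-angle: c=0.932454, s=0.361289. N=√(2·24·6·6)=41.569219
k∈{1,2,3} keeps every argument non-negative
  k=1: (−1)^0·41.5692/(12)·0.9325^5·0.3613^1 = +0.882231
  k=2: (−1)^1·41.5692/(4)·0.9325^3·0.3613^3 = -0.397337
  k=3: (−1)^2·41.5692/(12)·0.9325^1·0.3613^5 = +0.019883
d^3_{-1,0}(0.7393) = +0.882231 -0.397337 +0.019883 = +0.504778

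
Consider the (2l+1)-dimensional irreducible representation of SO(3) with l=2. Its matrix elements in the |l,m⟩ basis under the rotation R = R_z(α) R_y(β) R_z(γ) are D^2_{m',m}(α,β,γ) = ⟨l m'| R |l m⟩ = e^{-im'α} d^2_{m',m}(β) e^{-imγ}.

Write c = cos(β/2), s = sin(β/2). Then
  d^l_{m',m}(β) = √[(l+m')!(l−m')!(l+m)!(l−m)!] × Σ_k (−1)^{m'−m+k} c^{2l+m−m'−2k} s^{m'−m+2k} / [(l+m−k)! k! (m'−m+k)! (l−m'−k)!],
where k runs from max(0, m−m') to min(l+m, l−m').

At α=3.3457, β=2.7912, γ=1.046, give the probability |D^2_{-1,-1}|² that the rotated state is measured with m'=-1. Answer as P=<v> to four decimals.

D^2_{-1,-1}(3.3457,2.7912,1.046) = e^{-i·-1·3.3457}·d^2_{-1,-1}(2.7912)·e^{-i·-1·1.046}. Compute d first:
c=cos(2.7912/2)=0.174301, s=sin(2.7912/2)=0.984692; N=√[1·6·1·6]=6.000000
Admissible k: 0..1 (factorial args all ≥0)
  k=0: (−1)^0·6.0000/(6)·0.1743^4·0.9847^0 = +0.000923
  k=1: (−1)^1·6.0000/(2)·0.1743^2·0.9847^2 = -0.088374
d^2_{-1,-1}(2.7912) = +0.000923 -0.088374 = -0.087451
|D^2_{-1,-1}|² = |d^2_{-1,-1}(β)|² = (-0.087451)² = 0.007648 (the z-rotation phases have unit modulus)

P=0.0076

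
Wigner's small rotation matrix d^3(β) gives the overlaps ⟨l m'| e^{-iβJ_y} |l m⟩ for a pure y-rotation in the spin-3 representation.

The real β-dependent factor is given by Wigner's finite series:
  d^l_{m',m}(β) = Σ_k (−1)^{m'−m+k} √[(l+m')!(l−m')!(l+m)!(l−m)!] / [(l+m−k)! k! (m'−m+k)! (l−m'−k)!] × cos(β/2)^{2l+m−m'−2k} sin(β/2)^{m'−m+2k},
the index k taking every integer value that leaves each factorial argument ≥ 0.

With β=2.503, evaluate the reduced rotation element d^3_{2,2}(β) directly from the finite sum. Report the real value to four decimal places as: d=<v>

d^3_{2,2}(β=2.503) via Wigner's sum:
c=cos(2.503/2)=0.313899, s=sin(2.503/2)=0.949457; N=√[120·1·120·1]=120.000000
k: max(0,(2)−(2))=0 … min(3+(2),3−(2))=1
  k=0: (−1)^0·120.0000/(120)·0.3139^6·0.9495^0 = +0.000957
  k=1: (−1)^1·120.0000/(24)·0.3139^4·0.9495^2 = -0.043760
d^3_{2,2}(2.503) = +0.000957 -0.043760 = -0.042803

d=-0.0428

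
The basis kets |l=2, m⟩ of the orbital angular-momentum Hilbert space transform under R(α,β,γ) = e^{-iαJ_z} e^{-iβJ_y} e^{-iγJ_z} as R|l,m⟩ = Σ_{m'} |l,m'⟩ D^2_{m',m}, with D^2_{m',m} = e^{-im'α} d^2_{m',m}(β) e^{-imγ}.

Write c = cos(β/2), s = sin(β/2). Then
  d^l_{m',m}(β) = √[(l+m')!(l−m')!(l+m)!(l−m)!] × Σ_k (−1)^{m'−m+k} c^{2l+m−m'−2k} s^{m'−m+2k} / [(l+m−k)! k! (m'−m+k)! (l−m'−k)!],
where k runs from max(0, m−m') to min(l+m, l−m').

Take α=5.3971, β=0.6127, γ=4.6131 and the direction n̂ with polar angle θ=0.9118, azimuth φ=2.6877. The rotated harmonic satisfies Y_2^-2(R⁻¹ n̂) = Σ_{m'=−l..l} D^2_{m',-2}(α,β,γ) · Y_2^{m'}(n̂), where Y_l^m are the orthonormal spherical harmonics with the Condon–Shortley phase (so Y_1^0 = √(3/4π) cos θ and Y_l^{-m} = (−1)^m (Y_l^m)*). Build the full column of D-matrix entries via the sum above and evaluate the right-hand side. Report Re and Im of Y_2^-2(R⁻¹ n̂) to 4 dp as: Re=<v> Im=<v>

Re=-0.2453 Im=0.2945

Need the full column D^2_{m',-2} for m'=−2..2 at α=5.3971, β=0.6127, γ=4.6131.
cos(β/2)=0.953441, sin(β/2)=0.301581
d^2_{-2,-2}: single k=0 term ⇒ +0.826370;  D = +0.321767+0.761153i
d^2_{-1,-2}: single k=0 term ⇒ -0.522775;  D = +0.244246-0.462209i
d^2_{0,-2}: single k=0 term ⇒ +0.202521;  D = -0.198541+0.039952i
d^2_{1,-2}: single k=0 term ⇒ -0.052304;  D = +0.040422+0.033193i
d^2_{2,-2}: single k=0 term ⇒ +0.008272;  D = +0.000023-0.008272i
Y_2^{m'}(θ=0.9118,φ=2.6877) and Σ D·Y over m':
  (+0.3218+0.7612i)·(+0.1486+0.1903i)  (+0.2442-0.4622i)·(-0.3361-0.1640i)  (-0.1985+0.0400i)·(+0.0394+0.0000i)  (+0.0404+0.0332i)·(+0.3361-0.1640i)  (+0.0000-0.0083i)·(+0.1486-0.1903i)
Y_2^-2(R⁻¹ n̂) = -0.245275+0.294519i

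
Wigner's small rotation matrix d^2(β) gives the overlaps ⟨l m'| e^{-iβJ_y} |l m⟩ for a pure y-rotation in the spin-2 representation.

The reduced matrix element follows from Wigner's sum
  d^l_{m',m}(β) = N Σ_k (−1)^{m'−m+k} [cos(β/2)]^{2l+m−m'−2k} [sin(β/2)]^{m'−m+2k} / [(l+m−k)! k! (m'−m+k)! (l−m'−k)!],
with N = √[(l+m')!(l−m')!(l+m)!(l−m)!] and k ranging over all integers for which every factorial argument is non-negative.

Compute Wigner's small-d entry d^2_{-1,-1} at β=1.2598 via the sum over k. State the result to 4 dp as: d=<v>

d^2_{-1,-1}(β=1.2598) via Wigner's sum:
c=cos(1.2598/2)=0.808086, s=sin(1.2598/2)=0.589064; N=√[1·6·1·6]=6.000000
k∈{0,1} keeps every argument non-negative
  k=0: (−1)^0·6.0000/(6)·0.8081^4·0.5891^0 = +0.426414
  k=1: (−1)^1·6.0000/(2)·0.8081^2·0.5891^2 = -0.679770
d^2_{-1,-1}(1.2598) = +0.426414 -0.679770 = -0.253356

d=-0.2534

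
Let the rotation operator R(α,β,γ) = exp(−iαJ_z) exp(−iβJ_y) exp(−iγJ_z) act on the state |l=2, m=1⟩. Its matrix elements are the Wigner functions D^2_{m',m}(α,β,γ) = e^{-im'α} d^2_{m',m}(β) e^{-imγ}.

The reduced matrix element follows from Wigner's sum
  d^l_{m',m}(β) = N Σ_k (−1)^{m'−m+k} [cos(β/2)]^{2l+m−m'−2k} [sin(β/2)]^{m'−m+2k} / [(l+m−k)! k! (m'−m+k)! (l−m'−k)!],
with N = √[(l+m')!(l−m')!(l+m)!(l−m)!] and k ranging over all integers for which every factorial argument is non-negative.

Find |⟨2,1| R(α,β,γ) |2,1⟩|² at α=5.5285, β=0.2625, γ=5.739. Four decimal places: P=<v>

P=0.8382

Split into d^2_{1,1}(β=0.2625) × two z-phases.
Half-angle: c=0.991399, s=0.130873. N=√(6·1·6·1)=6.000000
The bounds max(0,m−m')=0 and min(l+m,l−m')=1 give 2 terms
  k=0: (−1)^0·6.0000/(6)·0.9914^4·0.1309^0 = +0.966038
  k=1: (−1)^1·6.0000/(2)·0.9914^2·0.1309^2 = -0.050504
d^2_{1,1}(0.2625) = +0.966038 -0.050504 = +0.915534
|D^2_{1,1}|² = |d^2_{1,1}(β)|² = (+0.915534)² = 0.838203 (the z-rotation phases have unit modulus)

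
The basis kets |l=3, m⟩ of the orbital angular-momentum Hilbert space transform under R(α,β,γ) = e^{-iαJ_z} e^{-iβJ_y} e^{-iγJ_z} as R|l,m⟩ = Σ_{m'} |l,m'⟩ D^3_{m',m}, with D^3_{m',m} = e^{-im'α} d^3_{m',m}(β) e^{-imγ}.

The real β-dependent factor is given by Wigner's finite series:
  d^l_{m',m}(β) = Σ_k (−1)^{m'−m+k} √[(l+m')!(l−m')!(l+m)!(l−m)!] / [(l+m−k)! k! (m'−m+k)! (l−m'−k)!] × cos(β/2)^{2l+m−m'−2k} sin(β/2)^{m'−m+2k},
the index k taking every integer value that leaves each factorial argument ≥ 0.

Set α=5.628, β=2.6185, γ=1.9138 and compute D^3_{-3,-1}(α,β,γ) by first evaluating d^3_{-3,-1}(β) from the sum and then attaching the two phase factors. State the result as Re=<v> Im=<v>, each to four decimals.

Split into d^3_{-3,-1}(β=2.6185) × two z-phases.
Half-angle: c=0.258575, s=0.965991. N=√(1·720·2·24)=185.903201
Admissible k: 2..2 (factorial args all ≥0)
  k=2: (−1)^0·185.9032/(48)·0.2586^4·0.9660^2 = +0.016156
d^3_{-3,-1}(2.6185) = +0.016156
Attach z-rotation phases: D = e^{-i(-3)(5.628)}·(+0.016156)·e^{-i(-1)(1.9138)} = +0.016134-0.000836i

Re=0.0161 Im=-0.0008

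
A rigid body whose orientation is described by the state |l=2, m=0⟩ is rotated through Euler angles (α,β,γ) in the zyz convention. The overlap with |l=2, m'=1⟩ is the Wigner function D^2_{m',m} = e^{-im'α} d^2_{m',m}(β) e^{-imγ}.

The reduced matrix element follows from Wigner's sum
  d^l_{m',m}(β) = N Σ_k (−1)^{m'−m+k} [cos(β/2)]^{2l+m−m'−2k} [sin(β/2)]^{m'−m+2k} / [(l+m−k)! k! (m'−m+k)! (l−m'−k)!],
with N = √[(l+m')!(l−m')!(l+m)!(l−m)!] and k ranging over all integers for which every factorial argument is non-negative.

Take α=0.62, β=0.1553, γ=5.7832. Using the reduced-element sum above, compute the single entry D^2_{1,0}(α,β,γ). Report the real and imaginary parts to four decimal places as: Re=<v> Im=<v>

D^2_{1,0}(0.62,0.1553,5.7832) = e^{-i·1·0.62}·d^2_{1,0}(0.1553)·e^{-i·0·5.7832}. Compute d first:
With c≡cos(β/2)=0.996987 and s≡sin(β/2)=0.077572, N=[6·1·2·2]^{1/2}=4.898979
k: max(0,(0)−(1))=0 … min(2+(0),2−(1))=1
  k=0: (−1)^1·4.8990/(2)·0.9970^3·0.0776^1 = -0.188299
  k=1: (−1)^2·4.8990/(2)·0.9970^1·0.0776^3 = +0.001140
d^2_{1,0}(0.1553) = -0.188299 +0.001140 = -0.187159
Phases: e^{-i·(1)·0.62}=+0.813878-0.581035i, e^{-i·(0)·5.7832}=+1.000000+0.000000i ⇒ D=-0.152325+0.108746i

Re=-0.1523 Im=0.1087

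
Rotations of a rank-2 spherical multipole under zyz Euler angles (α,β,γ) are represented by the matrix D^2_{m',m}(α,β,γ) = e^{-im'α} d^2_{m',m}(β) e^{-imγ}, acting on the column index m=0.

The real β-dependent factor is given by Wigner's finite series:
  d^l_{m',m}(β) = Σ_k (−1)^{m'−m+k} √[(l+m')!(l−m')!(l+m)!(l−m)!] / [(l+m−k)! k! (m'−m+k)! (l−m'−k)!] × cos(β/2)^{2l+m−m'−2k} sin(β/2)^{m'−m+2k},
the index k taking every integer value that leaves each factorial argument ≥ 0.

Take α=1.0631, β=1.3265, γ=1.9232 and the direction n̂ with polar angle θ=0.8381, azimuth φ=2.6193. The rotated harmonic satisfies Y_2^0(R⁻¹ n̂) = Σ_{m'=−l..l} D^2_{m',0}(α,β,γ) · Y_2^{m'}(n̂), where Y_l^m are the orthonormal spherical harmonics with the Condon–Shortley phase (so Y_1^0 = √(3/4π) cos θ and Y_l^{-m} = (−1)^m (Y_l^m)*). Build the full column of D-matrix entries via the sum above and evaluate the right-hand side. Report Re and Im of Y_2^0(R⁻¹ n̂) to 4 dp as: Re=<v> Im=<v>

Re=-0.2873 Im=0.0000

Need the full column D^2_{m',0} for m'=−2..2 at α=1.0631, β=1.3265, γ=1.9232.
cos(β/2)=0.787995, sin(β/2)=0.615681
d^2_{-2,0}: single k=2 term ⇒ +0.576547;  D = -0.304005+0.489885i
d^2_{-1,0}: k∈[1..2] ⇒ +0.737909 -0.450471 = +0.287438;  D = +0.139742+0.251182i
d^2_{0,0}: k∈[0..2] ⇒ +0.385563 -0.941497 +0.143689 = -0.412246;  D = -0.412246+0.000000i
d^2_{1,0}: k∈[0..1] ⇒ -0.737909 +0.450471 = -0.287438;  D = -0.139742+0.251182i
d^2_{2,0}: single k=0 term ⇒ +0.576547;  D = -0.304005-0.489885i
Y_2^{m'}(θ=0.8381,φ=2.6193) and Σ D·Y over m':
  (-0.3040+0.4899i)·(+0.1072+0.1846i)  (+0.1397+0.2512i)·(-0.3329-0.1916i)  (-0.4122+0.0000i)·(+0.1079+0.0000i)  (-0.1397+0.2512i)·(+0.3329-0.1916i)  (-0.3040-0.4899i)·(+0.1072-0.1846i)
Y_2^0(R⁻¹ n̂) = -0.287298+0.000000i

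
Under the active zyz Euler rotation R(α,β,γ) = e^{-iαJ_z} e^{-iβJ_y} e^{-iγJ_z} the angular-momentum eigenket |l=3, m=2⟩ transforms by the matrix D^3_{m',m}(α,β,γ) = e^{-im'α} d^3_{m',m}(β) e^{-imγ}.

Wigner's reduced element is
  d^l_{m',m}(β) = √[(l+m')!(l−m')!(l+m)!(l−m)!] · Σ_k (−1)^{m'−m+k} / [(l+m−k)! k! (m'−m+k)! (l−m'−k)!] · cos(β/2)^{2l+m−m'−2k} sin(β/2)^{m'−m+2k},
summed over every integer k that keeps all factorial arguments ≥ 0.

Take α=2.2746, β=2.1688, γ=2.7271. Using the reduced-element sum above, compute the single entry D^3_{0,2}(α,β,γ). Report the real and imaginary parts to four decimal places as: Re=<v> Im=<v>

Re=-0.3558 Im=-0.3882

First d^3_{0,2}(β=2.1688), then the phase factors e^{-i(0)α} and e^{-i(2)γ}:
With c≡cos(β/2)=0.467443 and s≡sin(β/2)=0.884023, N=[6·6·120·1]^{1/2}=65.726707
k: max(0,(2)−(0))=2 … min(3+(2),3−(0))=3
  k=2: (−1)^0·65.7267/(12)·0.4674^4·0.8840^2 = +0.204363
  k=3: (−1)^1·65.7267/(12)·0.4674^2·0.8840^4 = -0.730925
d^3_{0,2}(2.1688) = +0.204363 -0.730925 = -0.526561
D = (+1.000000+0.000000i)·(-0.526561)·(+0.675624+0.737246i) = -0.355758-0.388205i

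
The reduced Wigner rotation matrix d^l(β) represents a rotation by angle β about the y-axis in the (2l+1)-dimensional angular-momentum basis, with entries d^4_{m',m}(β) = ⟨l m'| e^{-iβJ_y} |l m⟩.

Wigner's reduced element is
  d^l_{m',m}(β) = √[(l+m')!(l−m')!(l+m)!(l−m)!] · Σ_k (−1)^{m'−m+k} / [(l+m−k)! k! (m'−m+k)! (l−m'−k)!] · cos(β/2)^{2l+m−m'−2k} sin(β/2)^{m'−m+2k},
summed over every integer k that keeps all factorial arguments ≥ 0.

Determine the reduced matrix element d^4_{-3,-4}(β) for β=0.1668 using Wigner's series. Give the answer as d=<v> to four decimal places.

d=-0.2299

d^4_{-3,-4}(β=0.1668) via Wigner's sum:
c=cos(0.1668/2)=0.996524, s=sin(0.1668/2)=0.083303; N=√[1·5040·1·40320]=14255.272709
The bounds max(0,m−m')=0 and min(l+m,l−m')=0 give 1 term
  k=0: (−1)^1·14255.2727/(5040)·0.9965^7·0.0833^1 = -0.229944
d^4_{-3,-4}(0.1668) = -0.229944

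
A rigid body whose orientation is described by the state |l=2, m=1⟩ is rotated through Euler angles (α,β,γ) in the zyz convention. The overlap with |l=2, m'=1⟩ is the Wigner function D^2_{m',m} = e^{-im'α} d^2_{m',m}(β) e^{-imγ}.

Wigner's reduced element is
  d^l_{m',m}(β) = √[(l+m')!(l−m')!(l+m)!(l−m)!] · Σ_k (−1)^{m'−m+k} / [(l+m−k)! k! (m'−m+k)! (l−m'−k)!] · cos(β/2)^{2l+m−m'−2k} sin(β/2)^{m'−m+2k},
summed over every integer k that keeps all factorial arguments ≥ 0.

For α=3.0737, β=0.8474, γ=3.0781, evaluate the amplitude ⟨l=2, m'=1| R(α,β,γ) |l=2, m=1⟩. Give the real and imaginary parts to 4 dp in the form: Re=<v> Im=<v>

D^2_{1,1}(3.0737,0.8474,3.0781) = e^{-i·1·3.0737}·d^2_{1,1}(0.8474)·e^{-i·1·3.0781}. Compute d first:
c=cos(0.8474/2)=0.911574, s=sin(0.8474/2)=0.411136; N=√[6·1·6·1]=6.000000
k∈{0,1} keeps every argument non-negative
  k=0: (−1)^0·6.0000/(6)·0.9116^4·0.4111^0 = +0.690506
  k=1: (−1)^1·6.0000/(2)·0.9116^2·0.4111^2 = -0.421382
d^2_{1,1}(0.8474) = +0.690506 -0.421382 = +0.269124
Attach z-rotation phases: D = e^{-i(1)(3.0737)}·(+0.269124)·e^{-i(1)(3.0781)} = +0.266805+0.035257i

Re=0.2668 Im=0.0353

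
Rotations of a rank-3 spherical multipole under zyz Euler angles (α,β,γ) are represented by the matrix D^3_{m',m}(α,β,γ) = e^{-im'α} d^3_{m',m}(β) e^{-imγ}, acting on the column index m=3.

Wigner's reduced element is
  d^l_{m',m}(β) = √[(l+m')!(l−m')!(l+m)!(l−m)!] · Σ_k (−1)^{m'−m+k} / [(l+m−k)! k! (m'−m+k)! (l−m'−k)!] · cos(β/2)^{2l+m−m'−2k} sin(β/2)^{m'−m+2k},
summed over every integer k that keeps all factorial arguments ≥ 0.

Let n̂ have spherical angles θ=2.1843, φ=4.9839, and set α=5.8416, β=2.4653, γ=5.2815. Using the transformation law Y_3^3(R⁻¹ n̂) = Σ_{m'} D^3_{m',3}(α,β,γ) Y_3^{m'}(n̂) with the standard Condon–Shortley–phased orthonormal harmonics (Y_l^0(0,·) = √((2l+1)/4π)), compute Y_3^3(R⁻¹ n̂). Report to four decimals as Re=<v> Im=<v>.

Re=0.0399 Im=0.0916

Need the full column D^3_{m',3} for m'=−3..3 at α=5.8416, β=2.4653, γ=5.2815.
cos(β/2)=0.331739, sin(β/2)=0.943371
d^3_{-3,3}: single k=6 term ⇒ +0.704848;  D = -0.077029+0.700627i
d^3_{-2,3}: single k=5 term ⇒ +0.607135;  D = -0.317905+0.517252i
d^3_{-1,3}: single k=4 term ⇒ +0.337574;  D = -0.282715+0.184468i
d^3_{0,3}: single k=3 term ⇒ +0.137073;  D = -0.135797+0.018657i
d^3_{1,3}: single k=2 term ⇒ +0.041744;  D = -0.039817-0.012537i
d^3_{2,3}: single k=1 term ⇒ +0.009284;  D = -0.006814-0.006306i
d^3_{3,3}: single k=0 term ⇒ +0.001333;  D = -0.000498-0.001236i
Y_3^{m'}(θ=2.1843,φ=4.9839) and Σ D·Y over m':
  (-0.0770+0.7006i)·(-0.1659-0.1565i)  (-0.3179+0.5173i)·(+0.3368-0.2033i)  (-0.2827+0.1845i)·(+0.0466+0.1673i)  (-0.1358+0.0187i)·(+0.2885+0.0000i)  (-0.0398-0.0125i)·(-0.0466+0.1673i)  (-0.0068-0.0063i)·(+0.3368+0.2033i)  (-0.0005-0.0012i)·(+0.1659-0.1565i)
Y_3^3(R⁻¹ n̂) = +0.039949+0.091591i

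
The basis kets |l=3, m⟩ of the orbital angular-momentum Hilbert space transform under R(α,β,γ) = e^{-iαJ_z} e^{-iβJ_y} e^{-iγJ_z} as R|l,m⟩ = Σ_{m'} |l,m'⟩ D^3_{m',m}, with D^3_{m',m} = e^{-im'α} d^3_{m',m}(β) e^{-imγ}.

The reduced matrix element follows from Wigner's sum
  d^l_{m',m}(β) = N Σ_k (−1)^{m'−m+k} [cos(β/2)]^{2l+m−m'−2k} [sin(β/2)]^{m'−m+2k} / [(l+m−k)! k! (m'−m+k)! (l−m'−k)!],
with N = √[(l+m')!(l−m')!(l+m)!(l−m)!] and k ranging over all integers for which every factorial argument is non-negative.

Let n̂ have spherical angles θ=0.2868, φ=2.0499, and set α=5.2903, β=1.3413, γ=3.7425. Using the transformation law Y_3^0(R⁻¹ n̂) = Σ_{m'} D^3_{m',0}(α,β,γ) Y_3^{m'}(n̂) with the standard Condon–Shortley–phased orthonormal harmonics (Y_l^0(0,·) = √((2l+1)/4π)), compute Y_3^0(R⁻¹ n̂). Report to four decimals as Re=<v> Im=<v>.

Need the full column D^3_{m',0} for m'=−3..3 at α=5.2903, β=1.3413, γ=3.7425.
cos(β/2)=0.783418, sin(β/2)=0.621495
d^3_{-3,0}: single k=3 term ⇒ +0.516189;  D = -0.509352-0.083735i
d^3_{-2,0}: k∈[2..3] ⇒ +0.796912 -0.501532 = +0.295379;  D = -0.119087-0.270309i
d^3_{-1,0}: k∈[1..3] ⇒ +0.635325 -1.199516 +0.251636 = -0.312554;  D = -0.170741+0.261797i
d^3_{0,0}: k∈[0..3] ⇒ +0.231186 -1.309460 +0.824102 -0.057627 = -0.311799;  D = -0.311799+0.000000i
d^3_{1,0}: k∈[0..2] ⇒ -0.635325 +1.199516 -0.251636 = +0.312554;  D = +0.170741+0.261797i
d^3_{2,0}: k∈[0..1] ⇒ +0.796912 -0.501532 = +0.295379;  D = -0.119087+0.270309i
d^3_{3,0}: single k=0 term ⇒ -0.516189;  D = +0.509352-0.083735i
Y_3^{m'}(θ=0.2868,φ=2.0499) and Σ D·Y over m':
  (-0.5094-0.0837i)·(+0.0094+0.0013i)  (-0.1191-0.2703i)·(-0.0451+0.0642i)  (-0.1707+0.2618i)·(-0.1517-0.2921i)  (-0.3118+0.0000i)·(+0.5727+0.0000i)  (+0.1707+0.2618i)·(+0.1517-0.2921i)  (-0.1191+0.2703i)·(-0.0451-0.0642i)  (+0.5094-0.0837i)·(-0.0094+0.0013i)
Y_3^0(R⁻¹ n̂) = +0.062287+0.000000i

Re=0.0623 Im=0.0000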